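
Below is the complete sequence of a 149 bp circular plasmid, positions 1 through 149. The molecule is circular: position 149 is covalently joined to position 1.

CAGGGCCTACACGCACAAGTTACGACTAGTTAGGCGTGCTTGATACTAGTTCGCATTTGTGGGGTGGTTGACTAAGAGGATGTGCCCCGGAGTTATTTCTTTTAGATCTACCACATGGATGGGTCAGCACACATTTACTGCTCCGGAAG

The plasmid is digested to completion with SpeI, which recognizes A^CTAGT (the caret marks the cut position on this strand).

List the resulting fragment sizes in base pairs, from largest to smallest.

SpeI sites (ACTAGT) start at positions 25, 45.
SpeI cuts after the first base of each site, so after positions 25, 45.
Circular molecule, 2 cuts → 2 fragments:
  26–45 → 20 bp
  46–149 then 1–25 → 104 + 25 = 129 bp
Sorted largest to smallest: 129, 20 bp.

129, 20 bp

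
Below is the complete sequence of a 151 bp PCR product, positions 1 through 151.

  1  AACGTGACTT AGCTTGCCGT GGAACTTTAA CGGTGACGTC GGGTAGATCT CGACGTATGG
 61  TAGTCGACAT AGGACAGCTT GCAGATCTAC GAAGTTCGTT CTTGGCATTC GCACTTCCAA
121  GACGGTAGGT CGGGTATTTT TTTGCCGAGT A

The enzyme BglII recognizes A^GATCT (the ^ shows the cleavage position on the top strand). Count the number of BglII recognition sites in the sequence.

AGATCT occurs starting at positions 45, 83.
BglII cuts at 2 sites.

2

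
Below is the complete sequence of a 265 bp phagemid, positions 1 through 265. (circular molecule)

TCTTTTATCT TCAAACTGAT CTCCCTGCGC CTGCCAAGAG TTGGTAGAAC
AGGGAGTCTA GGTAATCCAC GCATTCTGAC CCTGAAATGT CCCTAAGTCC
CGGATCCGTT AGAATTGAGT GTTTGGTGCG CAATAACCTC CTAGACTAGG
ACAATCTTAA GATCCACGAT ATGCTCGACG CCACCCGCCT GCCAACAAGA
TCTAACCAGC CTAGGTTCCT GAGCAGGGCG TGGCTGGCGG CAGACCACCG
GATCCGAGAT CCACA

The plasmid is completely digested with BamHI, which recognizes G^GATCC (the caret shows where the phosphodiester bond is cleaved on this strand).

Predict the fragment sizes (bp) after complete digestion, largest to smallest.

BamHI sites (GGATCC) start at positions 102, 250.
BamHI cuts after the first base of each site, so after positions 102, 250.
Circular molecule, 2 cuts → 2 fragments:
  103–250 → 148 bp
  251–265 then 1–102 → 15 + 102 = 117 bp
Sorted largest to smallest: 148, 117 bp.

148, 117 bp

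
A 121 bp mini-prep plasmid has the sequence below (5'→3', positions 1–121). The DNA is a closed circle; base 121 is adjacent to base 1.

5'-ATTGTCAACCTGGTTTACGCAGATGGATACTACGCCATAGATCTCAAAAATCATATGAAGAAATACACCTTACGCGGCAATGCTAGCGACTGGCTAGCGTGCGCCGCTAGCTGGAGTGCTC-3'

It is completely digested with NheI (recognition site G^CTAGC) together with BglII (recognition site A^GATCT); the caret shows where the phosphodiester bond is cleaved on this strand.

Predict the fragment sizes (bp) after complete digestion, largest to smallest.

NheI sites (GCTAGC) start at positions 82, 93, 106.
NheI cuts after the first base of each site, so after positions 82, 93, 106.
The BglII site (AGATCT) starts at position 39.
BglII cuts after the first base of each site, so after position 39.
Combined cut positions: 39, 82, 93, 106.
Circular molecule, 4 cuts → 4 fragments:
  40–82 → 43 bp
  83–93 → 11 bp
  94–106 → 13 bp
  107–121 then 1–39 → 15 + 39 = 54 bp
Sorted largest to smallest: 54, 43, 13, 11 bp.

54, 43, 13, 11 bp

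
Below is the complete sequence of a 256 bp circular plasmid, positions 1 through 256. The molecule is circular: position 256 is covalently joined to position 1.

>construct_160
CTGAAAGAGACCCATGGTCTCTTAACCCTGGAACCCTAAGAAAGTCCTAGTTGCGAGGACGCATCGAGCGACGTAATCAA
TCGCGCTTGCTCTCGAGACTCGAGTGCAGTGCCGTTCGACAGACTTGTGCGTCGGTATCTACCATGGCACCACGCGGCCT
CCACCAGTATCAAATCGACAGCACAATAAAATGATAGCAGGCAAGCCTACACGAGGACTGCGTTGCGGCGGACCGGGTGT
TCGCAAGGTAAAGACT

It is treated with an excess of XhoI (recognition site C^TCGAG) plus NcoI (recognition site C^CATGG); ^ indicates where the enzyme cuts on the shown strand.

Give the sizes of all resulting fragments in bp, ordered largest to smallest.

126, 80, 43, 7 bp

XhoI sites (CTCGAG) start at positions 92, 99.
XhoI cuts after the first base of each site, so after positions 92, 99.
NcoI sites (CCATGG) start at positions 12, 142.
NcoI cuts after the first base of each site, so after positions 12, 142.
Combined cut positions: 12, 92, 99, 142.
Circular molecule, 4 cuts → 4 fragments:
  13–92 → 80 bp
  93–99 → 7 bp
  100–142 → 43 bp
  143–256 then 1–12 → 114 + 12 = 126 bp
Sorted largest to smallest: 126, 80, 43, 7 bp.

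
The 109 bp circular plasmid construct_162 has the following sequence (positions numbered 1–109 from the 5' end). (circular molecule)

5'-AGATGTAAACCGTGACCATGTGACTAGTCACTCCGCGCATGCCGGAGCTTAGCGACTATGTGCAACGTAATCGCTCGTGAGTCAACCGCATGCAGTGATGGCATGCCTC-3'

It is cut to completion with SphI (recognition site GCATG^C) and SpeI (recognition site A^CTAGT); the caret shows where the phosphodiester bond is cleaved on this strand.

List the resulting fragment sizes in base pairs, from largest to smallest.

51, 27, 18, 13 bp

SphI sites (GCATGC) start at positions 37, 88, 101.
SphI cuts after base 5 of each site (before the last base), so after positions 41, 92, 105.
The SpeI site (ACTAGT) starts at position 23.
SpeI cuts after the first base of each site, so after position 23.
Combined cut positions: 23, 41, 92, 105.
Circular molecule, 4 cuts → 4 fragments:
  24–41 → 18 bp
  42–92 → 51 bp
  93–105 → 13 bp
  106–109 then 1–23 → 4 + 23 = 27 bp
Sorted largest to smallest: 51, 27, 18, 13 bp.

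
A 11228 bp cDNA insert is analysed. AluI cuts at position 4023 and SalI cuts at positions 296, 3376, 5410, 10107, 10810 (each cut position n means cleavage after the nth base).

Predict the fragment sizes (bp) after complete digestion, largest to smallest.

Combined cut positions (sorted): 296, 3376, 4023, 5410, 10107, 10810.
Linear molecule, 6 cuts → 7 fragments:
  296 − 0 = 296 bp
  3376 − 296 = 3080 bp
  4023 − 3376 = 647 bp
  5410 − 4023 = 1387 bp
  10107 − 5410 = 4697 bp
  10810 − 10107 = 703 bp
  11228 − 10810 = 418 bp
Sorted largest to smallest: 4697, 3080, 1387, 703, 647, 418, 296 bp.

4697, 3080, 1387, 703, 647, 418, 296 bp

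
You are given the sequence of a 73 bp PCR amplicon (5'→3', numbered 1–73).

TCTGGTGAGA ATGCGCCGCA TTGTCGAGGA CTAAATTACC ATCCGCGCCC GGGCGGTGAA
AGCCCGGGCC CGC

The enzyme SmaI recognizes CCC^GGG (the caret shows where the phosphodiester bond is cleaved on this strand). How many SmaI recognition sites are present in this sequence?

CCCGGG occurs starting at positions 48, 63.
SmaI cuts at 2 sites.

2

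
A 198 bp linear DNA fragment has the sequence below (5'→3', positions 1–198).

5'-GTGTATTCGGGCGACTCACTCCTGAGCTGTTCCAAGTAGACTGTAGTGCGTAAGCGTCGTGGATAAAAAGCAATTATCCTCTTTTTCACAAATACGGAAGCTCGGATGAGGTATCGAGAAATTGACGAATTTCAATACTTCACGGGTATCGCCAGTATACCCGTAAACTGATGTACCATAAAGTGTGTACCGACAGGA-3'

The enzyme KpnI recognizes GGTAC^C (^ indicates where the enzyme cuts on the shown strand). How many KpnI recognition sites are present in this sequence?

No occurrence of GGTACC is present in the sequence.
KpnI does not cut: 0 sites.

0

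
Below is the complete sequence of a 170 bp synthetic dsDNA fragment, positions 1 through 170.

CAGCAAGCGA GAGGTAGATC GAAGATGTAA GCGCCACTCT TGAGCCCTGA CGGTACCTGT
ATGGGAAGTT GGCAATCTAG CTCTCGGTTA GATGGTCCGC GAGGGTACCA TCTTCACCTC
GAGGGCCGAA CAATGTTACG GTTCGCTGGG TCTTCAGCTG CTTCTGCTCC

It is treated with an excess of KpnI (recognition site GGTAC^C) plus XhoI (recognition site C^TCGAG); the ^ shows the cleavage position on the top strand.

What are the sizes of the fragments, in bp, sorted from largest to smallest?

KpnI sites (GGTACC) start at positions 52, 104.
KpnI cuts after base 5 of each site (before the last base), so after positions 56, 108.
The XhoI site (CTCGAG) starts at position 118.
XhoI cuts after the first base of each site, so after position 118.
Combined cut positions: 56, 108, 118.
Linear molecule, 3 cuts → 4 fragments:
  1–56 → 56 bp
  57–108 → 52 bp
  109–118 → 10 bp
  119–170 → 52 bp
Sorted largest to smallest: 56, 52, 52, 10 bp.

56, 52, 52, 10 bp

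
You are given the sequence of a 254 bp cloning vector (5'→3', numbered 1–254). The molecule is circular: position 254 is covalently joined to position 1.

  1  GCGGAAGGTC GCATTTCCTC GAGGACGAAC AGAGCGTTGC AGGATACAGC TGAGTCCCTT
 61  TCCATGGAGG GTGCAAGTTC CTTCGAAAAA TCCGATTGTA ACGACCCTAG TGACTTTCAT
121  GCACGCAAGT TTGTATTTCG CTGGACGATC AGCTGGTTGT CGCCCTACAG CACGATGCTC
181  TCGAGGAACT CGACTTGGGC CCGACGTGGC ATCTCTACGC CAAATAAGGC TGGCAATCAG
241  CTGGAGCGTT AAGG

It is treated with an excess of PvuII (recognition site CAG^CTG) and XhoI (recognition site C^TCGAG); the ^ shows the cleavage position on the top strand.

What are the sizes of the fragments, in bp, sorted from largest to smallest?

PvuII sites (CAGCTG) start at positions 47, 150, 238.
PvuII cuts after base 3 of each site, so after positions 49, 152, 240.
XhoI sites (CTCGAG) start at positions 18, 180.
XhoI cuts after the first base of each site, so after positions 18, 180.
Combined cut positions: 18, 49, 152, 180, 240.
Circular molecule, 5 cuts → 5 fragments:
  19–49 → 31 bp
  50–152 → 103 bp
  153–180 → 28 bp
  181–240 → 60 bp
  241–254 then 1–18 → 14 + 18 = 32 bp
Sorted largest to smallest: 103, 60, 32, 31, 28 bp.

103, 60, 32, 31, 28 bp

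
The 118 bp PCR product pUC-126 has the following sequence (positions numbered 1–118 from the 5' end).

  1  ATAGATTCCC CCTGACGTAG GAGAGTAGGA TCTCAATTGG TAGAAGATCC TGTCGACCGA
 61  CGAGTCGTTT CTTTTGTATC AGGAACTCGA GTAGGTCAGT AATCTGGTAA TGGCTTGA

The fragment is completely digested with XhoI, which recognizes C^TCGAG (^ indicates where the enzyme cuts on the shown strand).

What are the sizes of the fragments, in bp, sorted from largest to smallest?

86, 32 bp

The XhoI site (CTCGAG) starts at position 86.
XhoI cuts after the first base of each site, so after position 86.
Linear molecule, 1 cut → 2 fragments:
  1–86 → 86 bp
  87–118 → 32 bp
Sorted largest to smallest: 86, 32 bp.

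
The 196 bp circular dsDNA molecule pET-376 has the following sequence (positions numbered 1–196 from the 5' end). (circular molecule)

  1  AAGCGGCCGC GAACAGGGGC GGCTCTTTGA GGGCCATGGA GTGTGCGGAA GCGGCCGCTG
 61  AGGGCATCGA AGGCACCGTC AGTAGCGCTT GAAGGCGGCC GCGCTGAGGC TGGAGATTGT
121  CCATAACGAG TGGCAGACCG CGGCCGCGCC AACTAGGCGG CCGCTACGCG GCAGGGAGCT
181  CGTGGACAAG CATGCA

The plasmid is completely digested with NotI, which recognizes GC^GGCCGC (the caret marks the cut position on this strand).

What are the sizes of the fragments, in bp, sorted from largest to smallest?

NotI sites (GCGGCCGC) start at positions 3, 51, 95, 140, 157.
NotI cuts after base 2 of each site, so after positions 4, 52, 96, 141, 158.
Circular molecule, 5 cuts → 5 fragments:
  5–52 → 48 bp
  53–96 → 44 bp
  97–141 → 45 bp
  142–158 → 17 bp
  159–196 then 1–4 → 38 + 4 = 42 bp
Sorted largest to smallest: 48, 45, 44, 42, 17 bp.

48, 45, 44, 42, 17 bp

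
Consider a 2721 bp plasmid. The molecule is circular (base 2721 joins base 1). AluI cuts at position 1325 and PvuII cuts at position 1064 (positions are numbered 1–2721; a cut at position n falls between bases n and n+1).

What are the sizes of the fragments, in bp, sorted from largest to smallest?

Combined cut positions (sorted): 1064, 1325.
Circular molecule, 2 cuts → 2 fragments:
  1325 − 1064 = 261 bp
  wrap: 2721 − 1325 + 1064 = 2460 bp
Sorted largest to smallest: 2460, 261 bp.

2460, 261 bp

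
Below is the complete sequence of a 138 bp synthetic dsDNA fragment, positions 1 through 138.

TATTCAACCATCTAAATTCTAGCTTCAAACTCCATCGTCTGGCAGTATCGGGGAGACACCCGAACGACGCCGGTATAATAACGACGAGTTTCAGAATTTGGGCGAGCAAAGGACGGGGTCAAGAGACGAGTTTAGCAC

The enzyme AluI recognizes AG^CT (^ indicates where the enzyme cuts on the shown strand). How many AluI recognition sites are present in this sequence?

1

AGCT occurs starting at position 21.
AluI cuts at 1 site.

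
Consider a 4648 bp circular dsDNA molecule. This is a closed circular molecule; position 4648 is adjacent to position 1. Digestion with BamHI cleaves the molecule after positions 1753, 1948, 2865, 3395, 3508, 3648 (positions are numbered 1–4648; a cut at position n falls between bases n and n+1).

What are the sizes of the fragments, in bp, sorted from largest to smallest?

Circular molecule, 6 cuts → 6 fragments:
  1948 − 1753 = 195 bp
  2865 − 1948 = 917 bp
  3395 − 2865 = 530 bp
  3508 − 3395 = 113 bp
  3648 − 3508 = 140 bp
  wrap: 4648 − 3648 + 1753 = 2753 bp
Sorted largest to smallest: 2753, 917, 530, 195, 140, 113 bp.

2753, 917, 530, 195, 140, 113 bp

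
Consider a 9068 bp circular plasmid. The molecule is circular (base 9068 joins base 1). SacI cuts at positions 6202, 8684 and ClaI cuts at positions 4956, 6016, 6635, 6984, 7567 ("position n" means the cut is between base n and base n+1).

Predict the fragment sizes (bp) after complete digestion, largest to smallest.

Combined cut positions (sorted): 4956, 6016, 6202, 6635, 6984, 7567, 8684.
Circular molecule, 7 cuts → 7 fragments:
  6016 − 4956 = 1060 bp
  6202 − 6016 = 186 bp
  6635 − 6202 = 433 bp
  6984 − 6635 = 349 bp
  7567 − 6984 = 583 bp
  8684 − 7567 = 1117 bp
  wrap: 9068 − 8684 + 4956 = 5340 bp
Sorted largest to smallest: 5340, 1117, 1060, 583, 433, 349, 186 bp.

5340, 1117, 1060, 583, 433, 349, 186 bp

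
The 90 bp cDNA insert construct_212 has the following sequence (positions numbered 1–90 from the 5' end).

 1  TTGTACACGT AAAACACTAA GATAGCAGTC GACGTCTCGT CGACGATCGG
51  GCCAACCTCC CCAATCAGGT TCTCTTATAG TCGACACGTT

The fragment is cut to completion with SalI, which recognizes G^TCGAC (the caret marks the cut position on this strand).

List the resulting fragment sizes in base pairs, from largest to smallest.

41, 28, 11, 10 bp

SalI sites (GTCGAC) start at positions 28, 39, 80.
SalI cuts after the first base of each site, so after positions 28, 39, 80.
Linear molecule, 3 cuts → 4 fragments:
  1–28 → 28 bp
  29–39 → 11 bp
  40–80 → 41 bp
  81–90 → 10 bp
Sorted largest to smallest: 41, 28, 11, 10 bp.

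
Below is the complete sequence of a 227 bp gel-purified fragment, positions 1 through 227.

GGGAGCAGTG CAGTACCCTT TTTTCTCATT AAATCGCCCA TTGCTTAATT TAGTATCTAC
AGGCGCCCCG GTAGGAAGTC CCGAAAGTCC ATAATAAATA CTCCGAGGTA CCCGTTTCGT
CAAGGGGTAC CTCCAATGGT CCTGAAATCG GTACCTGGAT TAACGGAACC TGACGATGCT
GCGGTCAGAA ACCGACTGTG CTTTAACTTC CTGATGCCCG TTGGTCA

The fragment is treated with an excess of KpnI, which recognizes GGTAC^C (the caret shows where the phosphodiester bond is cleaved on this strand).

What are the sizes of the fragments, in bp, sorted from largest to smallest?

111, 73, 24, 19 bp

KpnI sites (GGTACC) start at positions 107, 126, 150.
KpnI cuts after base 5 of each site (before the last base), so after positions 111, 130, 154.
Linear molecule, 3 cuts → 4 fragments:
  1–111 → 111 bp
  112–130 → 19 bp
  131–154 → 24 bp
  155–227 → 73 bp
Sorted largest to smallest: 111, 73, 24, 19 bp.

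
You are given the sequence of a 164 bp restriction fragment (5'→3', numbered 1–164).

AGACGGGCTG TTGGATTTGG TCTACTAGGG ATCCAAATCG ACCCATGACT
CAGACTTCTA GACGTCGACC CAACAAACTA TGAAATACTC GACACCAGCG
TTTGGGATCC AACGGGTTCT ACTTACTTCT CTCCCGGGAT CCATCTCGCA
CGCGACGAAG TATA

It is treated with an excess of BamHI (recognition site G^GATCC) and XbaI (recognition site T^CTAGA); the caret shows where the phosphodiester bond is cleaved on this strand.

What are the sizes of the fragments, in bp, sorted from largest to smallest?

BamHI sites (GGATCC) start at positions 29, 105, 137.
BamHI cuts after the first base of each site, so after positions 29, 105, 137.
The XbaI site (TCTAGA) starts at position 57.
XbaI cuts after the first base of each site, so after position 57.
Combined cut positions: 29, 57, 105, 137.
Linear molecule, 4 cuts → 5 fragments:
  1–29 → 29 bp
  30–57 → 28 bp
  58–105 → 48 bp
  106–137 → 32 bp
  138–164 → 27 bp
Sorted largest to smallest: 48, 32, 29, 28, 27 bp.

48, 32, 29, 28, 27 bp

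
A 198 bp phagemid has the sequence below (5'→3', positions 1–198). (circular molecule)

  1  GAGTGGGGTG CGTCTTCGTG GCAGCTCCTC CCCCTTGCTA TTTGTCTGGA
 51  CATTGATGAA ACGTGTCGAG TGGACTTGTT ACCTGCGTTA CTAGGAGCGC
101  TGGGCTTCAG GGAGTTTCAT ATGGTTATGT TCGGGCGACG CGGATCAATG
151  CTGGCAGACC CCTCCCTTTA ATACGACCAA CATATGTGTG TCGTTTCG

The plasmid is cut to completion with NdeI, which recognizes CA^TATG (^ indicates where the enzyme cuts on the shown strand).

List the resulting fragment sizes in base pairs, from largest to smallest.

NdeI sites (CATATG) start at positions 118, 181.
NdeI cuts after base 2 of each site, so after positions 119, 182.
Circular molecule, 2 cuts → 2 fragments:
  120–182 → 63 bp
  183–198 then 1–119 → 16 + 119 = 135 bp
Sorted largest to smallest: 135, 63 bp.

135, 63 bp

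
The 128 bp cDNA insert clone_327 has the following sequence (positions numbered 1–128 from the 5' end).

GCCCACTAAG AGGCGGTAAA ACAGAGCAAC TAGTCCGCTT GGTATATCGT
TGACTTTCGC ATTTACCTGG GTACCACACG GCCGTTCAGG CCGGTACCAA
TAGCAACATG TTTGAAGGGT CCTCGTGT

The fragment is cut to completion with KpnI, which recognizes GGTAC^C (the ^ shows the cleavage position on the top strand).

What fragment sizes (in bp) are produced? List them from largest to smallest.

74, 31, 23 bp

KpnI sites (GGTACC) start at positions 70, 93.
KpnI cuts after base 5 of each site (before the last base), so after positions 74, 97.
Linear molecule, 2 cuts → 3 fragments:
  1–74 → 74 bp
  75–97 → 23 bp
  98–128 → 31 bp
Sorted largest to smallest: 74, 31, 23 bp.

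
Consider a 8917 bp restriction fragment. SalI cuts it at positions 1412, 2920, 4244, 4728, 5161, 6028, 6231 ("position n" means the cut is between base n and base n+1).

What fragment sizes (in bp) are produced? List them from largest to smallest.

Linear molecule, 7 cuts → 8 fragments:
  1412 − 0 = 1412 bp
  2920 − 1412 = 1508 bp
  4244 − 2920 = 1324 bp
  4728 − 4244 = 484 bp
  5161 − 4728 = 433 bp
  6028 − 5161 = 867 bp
  6231 − 6028 = 203 bp
  8917 − 6231 = 2686 bp
Sorted largest to smallest: 2686, 1508, 1412, 1324, 867, 484, 433, 203 bp.

2686, 1508, 1412, 1324, 867, 484, 433, 203 bp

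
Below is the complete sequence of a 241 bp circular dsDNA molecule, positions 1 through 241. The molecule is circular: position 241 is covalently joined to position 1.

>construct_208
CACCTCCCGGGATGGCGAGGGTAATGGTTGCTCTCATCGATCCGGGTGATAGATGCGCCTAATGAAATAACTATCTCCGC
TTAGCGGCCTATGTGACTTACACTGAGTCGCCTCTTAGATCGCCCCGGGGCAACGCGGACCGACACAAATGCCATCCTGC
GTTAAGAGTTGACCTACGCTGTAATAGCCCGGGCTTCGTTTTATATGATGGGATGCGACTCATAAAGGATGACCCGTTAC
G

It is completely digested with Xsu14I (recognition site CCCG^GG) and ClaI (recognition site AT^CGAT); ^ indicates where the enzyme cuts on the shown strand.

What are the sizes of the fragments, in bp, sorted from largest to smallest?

Xsu14I sites (CCCGGG) start at positions 6, 124, 188.
Xsu14I cuts after base 4 of each site, so after positions 9, 127, 191.
The ClaI site (ATCGAT) starts at position 36.
ClaI cuts after base 2 of each site, so after position 37.
Combined cut positions: 9, 37, 127, 191.
Circular molecule, 4 cuts → 4 fragments:
  10–37 → 28 bp
  38–127 → 90 bp
  128–191 → 64 bp
  192–241 then 1–9 → 50 + 9 = 59 bp
Sorted largest to smallest: 90, 64, 59, 28 bp.

90, 64, 59, 28 bp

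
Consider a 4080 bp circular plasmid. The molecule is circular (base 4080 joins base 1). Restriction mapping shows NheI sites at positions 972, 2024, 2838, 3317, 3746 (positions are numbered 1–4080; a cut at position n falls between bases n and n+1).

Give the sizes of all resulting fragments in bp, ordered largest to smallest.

Circular molecule, 5 cuts → 5 fragments:
  2024 − 972 = 1052 bp
  2838 − 2024 = 814 bp
  3317 − 2838 = 479 bp
  3746 − 3317 = 429 bp
  wrap: 4080 − 3746 + 972 = 1306 bp
Sorted largest to smallest: 1306, 1052, 814, 479, 429 bp.

1306, 1052, 814, 479, 429 bp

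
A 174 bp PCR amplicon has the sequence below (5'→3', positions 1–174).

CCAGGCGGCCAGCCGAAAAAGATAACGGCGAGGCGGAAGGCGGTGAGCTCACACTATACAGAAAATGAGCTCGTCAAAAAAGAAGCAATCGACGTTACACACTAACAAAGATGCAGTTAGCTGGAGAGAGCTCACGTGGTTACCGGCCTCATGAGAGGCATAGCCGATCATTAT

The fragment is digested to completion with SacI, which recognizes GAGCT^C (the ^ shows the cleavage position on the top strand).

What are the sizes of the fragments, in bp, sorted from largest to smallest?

61, 49, 42, 22 bp

SacI sites (GAGCTC) start at positions 45, 67, 128.
SacI cuts after base 5 of each site (before the last base), so after positions 49, 71, 132.
Linear molecule, 3 cuts → 4 fragments:
  1–49 → 49 bp
  50–71 → 22 bp
  72–132 → 61 bp
  133–174 → 42 bp
Sorted largest to smallest: 61, 49, 42, 22 bp.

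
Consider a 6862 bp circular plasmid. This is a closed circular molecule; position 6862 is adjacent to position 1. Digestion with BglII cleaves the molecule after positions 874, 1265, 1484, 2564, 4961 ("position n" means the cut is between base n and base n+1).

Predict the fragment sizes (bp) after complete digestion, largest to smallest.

Circular molecule, 5 cuts → 5 fragments:
  1265 − 874 = 391 bp
  1484 − 1265 = 219 bp
  2564 − 1484 = 1080 bp
  4961 − 2564 = 2397 bp
  wrap: 6862 − 4961 + 874 = 2775 bp
Sorted largest to smallest: 2775, 2397, 1080, 391, 219 bp.

2775, 2397, 1080, 391, 219 bp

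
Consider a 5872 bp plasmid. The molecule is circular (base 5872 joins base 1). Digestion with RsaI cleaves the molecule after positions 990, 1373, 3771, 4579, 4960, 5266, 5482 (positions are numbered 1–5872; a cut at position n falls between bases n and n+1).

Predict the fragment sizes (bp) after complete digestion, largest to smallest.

Circular molecule, 7 cuts → 7 fragments:
  1373 − 990 = 383 bp
  3771 − 1373 = 2398 bp
  4579 − 3771 = 808 bp
  4960 − 4579 = 381 bp
  5266 − 4960 = 306 bp
  5482 − 5266 = 216 bp
  wrap: 5872 − 5482 + 990 = 1380 bp
Sorted largest to smallest: 2398, 1380, 808, 383, 381, 306, 216 bp.

2398, 1380, 808, 383, 381, 306, 216 bp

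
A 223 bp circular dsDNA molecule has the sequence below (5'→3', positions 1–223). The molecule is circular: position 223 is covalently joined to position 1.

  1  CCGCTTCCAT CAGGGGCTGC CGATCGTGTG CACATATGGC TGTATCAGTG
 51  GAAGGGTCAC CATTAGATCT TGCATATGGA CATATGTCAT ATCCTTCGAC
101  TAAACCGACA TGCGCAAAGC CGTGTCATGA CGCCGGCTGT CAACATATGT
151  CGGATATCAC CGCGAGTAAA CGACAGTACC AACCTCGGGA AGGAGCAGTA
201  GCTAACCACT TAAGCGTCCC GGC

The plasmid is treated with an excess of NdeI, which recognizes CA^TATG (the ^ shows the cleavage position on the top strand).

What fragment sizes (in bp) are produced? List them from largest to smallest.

NdeI sites (CATATG) start at positions 33, 73, 81, 144.
NdeI cuts after base 2 of each site, so after positions 34, 74, 82, 145.
Circular molecule, 4 cuts → 4 fragments:
  35–74 → 40 bp
  75–82 → 8 bp
  83–145 → 63 bp
  146–223 then 1–34 → 78 + 34 = 112 bp
Sorted largest to smallest: 112, 63, 40, 8 bp.

112, 63, 40, 8 bp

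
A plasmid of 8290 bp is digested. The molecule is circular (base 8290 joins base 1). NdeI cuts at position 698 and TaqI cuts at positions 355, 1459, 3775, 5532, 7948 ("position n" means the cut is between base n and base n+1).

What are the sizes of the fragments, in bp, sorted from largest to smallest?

2416, 2316, 1757, 761, 697, 343 bp

Combined cut positions (sorted): 355, 698, 1459, 3775, 5532, 7948.
Circular molecule, 6 cuts → 6 fragments:
  698 − 355 = 343 bp
  1459 − 698 = 761 bp
  3775 − 1459 = 2316 bp
  5532 − 3775 = 1757 bp
  7948 − 5532 = 2416 bp
  wrap: 8290 − 7948 + 355 = 697 bp
Sorted largest to smallest: 2416, 2316, 1757, 761, 697, 343 bp.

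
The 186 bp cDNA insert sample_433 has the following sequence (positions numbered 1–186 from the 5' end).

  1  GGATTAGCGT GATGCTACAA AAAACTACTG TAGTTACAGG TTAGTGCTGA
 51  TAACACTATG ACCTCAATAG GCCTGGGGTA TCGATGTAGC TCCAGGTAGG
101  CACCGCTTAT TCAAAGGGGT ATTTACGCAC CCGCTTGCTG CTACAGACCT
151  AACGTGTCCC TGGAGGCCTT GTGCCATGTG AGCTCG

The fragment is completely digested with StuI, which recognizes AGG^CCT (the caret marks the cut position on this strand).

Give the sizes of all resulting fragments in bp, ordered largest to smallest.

95, 71, 20 bp

StuI sites (AGGCCT) start at positions 69, 164.
StuI cuts after base 3 of each site, so after positions 71, 166.
Linear molecule, 2 cuts → 3 fragments:
  1–71 → 71 bp
  72–166 → 95 bp
  167–186 → 20 bp
Sorted largest to smallest: 95, 71, 20 bp.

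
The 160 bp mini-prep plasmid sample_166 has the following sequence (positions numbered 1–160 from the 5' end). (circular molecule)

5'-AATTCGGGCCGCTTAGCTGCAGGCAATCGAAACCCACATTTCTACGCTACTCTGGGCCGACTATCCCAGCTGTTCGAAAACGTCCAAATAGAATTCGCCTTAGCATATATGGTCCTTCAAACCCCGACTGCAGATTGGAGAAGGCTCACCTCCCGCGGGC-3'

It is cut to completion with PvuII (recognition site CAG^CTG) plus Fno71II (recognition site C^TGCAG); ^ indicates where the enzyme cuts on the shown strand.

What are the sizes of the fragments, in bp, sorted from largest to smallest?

59, 52, 49 bp

The PvuII site (CAGCTG) starts at position 67.
PvuII cuts after base 3 of each site, so after position 69.
Fno71II sites (CTGCAG) start at positions 17, 128.
Fno71II cuts after the first base of each site, so after positions 17, 128.
Combined cut positions: 17, 69, 128.
Circular molecule, 3 cuts → 3 fragments:
  18–69 → 52 bp
  70–128 → 59 bp
  129–160 then 1–17 → 32 + 17 = 49 bp
Sorted largest to smallest: 59, 52, 49 bp.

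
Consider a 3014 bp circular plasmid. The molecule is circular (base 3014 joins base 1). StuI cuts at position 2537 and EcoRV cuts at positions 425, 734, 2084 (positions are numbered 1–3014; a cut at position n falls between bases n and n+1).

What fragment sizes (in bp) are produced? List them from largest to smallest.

1350, 902, 453, 309 bp

Combined cut positions (sorted): 425, 734, 2084, 2537.
Circular molecule, 4 cuts → 4 fragments:
  734 − 425 = 309 bp
  2084 − 734 = 1350 bp
  2537 − 2084 = 453 bp
  wrap: 3014 − 2537 + 425 = 902 bp
Sorted largest to smallest: 1350, 902, 453, 309 bp.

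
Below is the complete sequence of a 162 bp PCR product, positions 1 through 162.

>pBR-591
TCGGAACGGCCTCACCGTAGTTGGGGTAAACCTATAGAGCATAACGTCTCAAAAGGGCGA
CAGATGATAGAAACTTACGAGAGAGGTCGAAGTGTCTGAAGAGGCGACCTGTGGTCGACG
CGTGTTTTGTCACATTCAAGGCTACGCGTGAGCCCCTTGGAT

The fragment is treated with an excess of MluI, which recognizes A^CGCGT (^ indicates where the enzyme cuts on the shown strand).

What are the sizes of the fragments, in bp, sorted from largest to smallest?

MluI sites (ACGCGT) start at positions 118, 144.
MluI cuts after the first base of each site, so after positions 118, 144.
Linear molecule, 2 cuts → 3 fragments:
  1–118 → 118 bp
  119–144 → 26 bp
  145–162 → 18 bp
Sorted largest to smallest: 118, 26, 18 bp.

118, 26, 18 bp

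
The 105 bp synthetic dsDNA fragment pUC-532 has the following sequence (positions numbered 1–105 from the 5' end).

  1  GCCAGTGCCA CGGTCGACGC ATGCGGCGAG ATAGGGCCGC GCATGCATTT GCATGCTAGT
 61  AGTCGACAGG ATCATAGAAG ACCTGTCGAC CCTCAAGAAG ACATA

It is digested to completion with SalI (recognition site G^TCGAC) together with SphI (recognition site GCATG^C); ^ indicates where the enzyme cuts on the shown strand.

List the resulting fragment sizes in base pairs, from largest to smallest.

SalI sites (GTCGAC) start at positions 13, 62, 85.
SalI cuts after the first base of each site, so after positions 13, 62, 85.
SphI sites (GCATGC) start at positions 19, 41, 51.
SphI cuts after base 5 of each site (before the last base), so after positions 23, 45, 55.
Combined cut positions: 13, 23, 45, 55, 62, 85.
Linear molecule, 6 cuts → 7 fragments:
  1–13 → 13 bp
  14–23 → 10 bp
  24–45 → 22 bp
  46–55 → 10 bp
  56–62 → 7 bp
  63–85 → 23 bp
  86–105 → 20 bp
Sorted largest to smallest: 23, 22, 20, 13, 10, 10, 7 bp.

23, 22, 20, 13, 10, 10, 7 bp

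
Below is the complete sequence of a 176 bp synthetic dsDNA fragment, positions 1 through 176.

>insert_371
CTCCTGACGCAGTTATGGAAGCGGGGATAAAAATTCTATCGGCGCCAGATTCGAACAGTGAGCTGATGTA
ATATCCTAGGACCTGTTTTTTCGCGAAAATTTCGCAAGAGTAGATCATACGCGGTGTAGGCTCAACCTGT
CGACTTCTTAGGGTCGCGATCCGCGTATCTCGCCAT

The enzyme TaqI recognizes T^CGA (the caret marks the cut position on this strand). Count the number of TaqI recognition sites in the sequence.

TCGA occurs starting at positions 51, 140.
TaqI cuts at 2 sites.

2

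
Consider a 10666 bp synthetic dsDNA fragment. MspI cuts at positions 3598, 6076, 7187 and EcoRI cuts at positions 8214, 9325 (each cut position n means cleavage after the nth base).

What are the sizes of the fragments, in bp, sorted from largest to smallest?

3598, 2478, 1341, 1111, 1111, 1027 bp

Combined cut positions (sorted): 3598, 6076, 7187, 8214, 9325.
Linear molecule, 5 cuts → 6 fragments:
  3598 − 0 = 3598 bp
  6076 − 3598 = 2478 bp
  7187 − 6076 = 1111 bp
  8214 − 7187 = 1027 bp
  9325 − 8214 = 1111 bp
  10666 − 9325 = 1341 bp
Sorted largest to smallest: 3598, 2478, 1341, 1111, 1111, 1027 bp.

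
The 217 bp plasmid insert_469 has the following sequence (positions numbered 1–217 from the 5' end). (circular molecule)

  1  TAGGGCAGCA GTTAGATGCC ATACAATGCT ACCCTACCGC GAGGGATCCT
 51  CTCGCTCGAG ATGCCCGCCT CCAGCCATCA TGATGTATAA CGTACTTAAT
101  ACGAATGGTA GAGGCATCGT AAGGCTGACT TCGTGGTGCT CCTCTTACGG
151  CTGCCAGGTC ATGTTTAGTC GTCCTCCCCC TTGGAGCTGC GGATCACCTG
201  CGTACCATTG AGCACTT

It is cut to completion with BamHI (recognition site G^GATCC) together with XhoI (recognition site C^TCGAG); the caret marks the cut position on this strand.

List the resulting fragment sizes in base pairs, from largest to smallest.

The BamHI site (GGATCC) starts at position 44.
BamHI cuts after the first base of each site, so after position 44.
The XhoI site (CTCGAG) starts at position 55.
XhoI cuts after the first base of each site, so after position 55.
Combined cut positions: 44, 55.
Circular molecule, 2 cuts → 2 fragments:
  45–55 → 11 bp
  56–217 then 1–44 → 162 + 44 = 206 bp
Sorted largest to smallest: 206, 11 bp.

206, 11 bp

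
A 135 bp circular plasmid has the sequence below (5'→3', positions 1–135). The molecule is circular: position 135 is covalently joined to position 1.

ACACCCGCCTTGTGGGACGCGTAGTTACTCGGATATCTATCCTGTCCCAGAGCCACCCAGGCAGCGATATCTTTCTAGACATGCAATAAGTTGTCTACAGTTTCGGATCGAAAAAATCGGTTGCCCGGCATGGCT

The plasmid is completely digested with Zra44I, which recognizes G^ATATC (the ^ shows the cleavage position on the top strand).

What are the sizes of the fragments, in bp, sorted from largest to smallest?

Zra44I sites (GATATC) start at positions 32, 66.
Zra44I cuts after the first base of each site, so after positions 32, 66.
Circular molecule, 2 cuts → 2 fragments:
  33–66 → 34 bp
  67–135 then 1–32 → 69 + 32 = 101 bp
Sorted largest to smallest: 101, 34 bp.

101, 34 bp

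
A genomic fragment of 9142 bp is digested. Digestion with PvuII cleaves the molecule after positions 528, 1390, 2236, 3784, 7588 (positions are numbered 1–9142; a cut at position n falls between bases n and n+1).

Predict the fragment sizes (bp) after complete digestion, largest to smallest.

Linear molecule, 5 cuts → 6 fragments:
  528 − 0 = 528 bp
  1390 − 528 = 862 bp
  2236 − 1390 = 846 bp
  3784 − 2236 = 1548 bp
  7588 − 3784 = 3804 bp
  9142 − 7588 = 1554 bp
Sorted largest to smallest: 3804, 1554, 1548, 862, 846, 528 bp.

3804, 1554, 1548, 862, 846, 528 bp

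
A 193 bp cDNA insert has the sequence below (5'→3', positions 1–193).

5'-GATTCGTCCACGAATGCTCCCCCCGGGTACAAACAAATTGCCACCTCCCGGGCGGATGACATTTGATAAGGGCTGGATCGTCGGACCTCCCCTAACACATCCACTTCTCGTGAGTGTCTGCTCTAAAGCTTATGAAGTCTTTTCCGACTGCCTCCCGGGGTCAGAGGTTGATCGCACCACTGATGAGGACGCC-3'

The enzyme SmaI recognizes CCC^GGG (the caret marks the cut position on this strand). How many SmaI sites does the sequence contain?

CCCGGG occurs starting at positions 22, 47, 154.
SmaI cuts at 3 sites.

3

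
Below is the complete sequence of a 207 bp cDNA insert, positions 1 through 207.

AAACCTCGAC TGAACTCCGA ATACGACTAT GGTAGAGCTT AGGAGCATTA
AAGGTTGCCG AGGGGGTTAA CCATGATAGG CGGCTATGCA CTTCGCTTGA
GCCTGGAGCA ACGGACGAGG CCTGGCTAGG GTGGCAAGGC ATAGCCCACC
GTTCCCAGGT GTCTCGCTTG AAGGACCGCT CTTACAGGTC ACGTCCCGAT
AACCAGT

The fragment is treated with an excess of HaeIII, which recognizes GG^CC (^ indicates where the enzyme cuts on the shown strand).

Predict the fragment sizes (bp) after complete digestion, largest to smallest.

The HaeIII site (GGCC) starts at position 119.
HaeIII cuts after base 2 of each site, so after position 120.
Linear molecule, 1 cut → 2 fragments:
  1–120 → 120 bp
  121–207 → 87 bp
Sorted largest to smallest: 120, 87 bp.

120, 87 bp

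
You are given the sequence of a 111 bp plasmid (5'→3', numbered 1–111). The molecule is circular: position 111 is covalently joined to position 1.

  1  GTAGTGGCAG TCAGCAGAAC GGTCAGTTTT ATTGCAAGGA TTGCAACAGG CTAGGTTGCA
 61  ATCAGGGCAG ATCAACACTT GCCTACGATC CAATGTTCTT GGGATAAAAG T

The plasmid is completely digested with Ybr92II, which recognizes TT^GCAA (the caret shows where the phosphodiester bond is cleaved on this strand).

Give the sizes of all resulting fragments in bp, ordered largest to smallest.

Ybr92II sites (TTGCAA) start at positions 32, 41, 56.
Ybr92II cuts after base 2 of each site, so after positions 33, 42, 57.
Circular molecule, 3 cuts → 3 fragments:
  34–42 → 9 bp
  43–57 → 15 bp
  58–111 then 1–33 → 54 + 33 = 87 bp
Sorted largest to smallest: 87, 15, 9 bp.

87, 15, 9 bp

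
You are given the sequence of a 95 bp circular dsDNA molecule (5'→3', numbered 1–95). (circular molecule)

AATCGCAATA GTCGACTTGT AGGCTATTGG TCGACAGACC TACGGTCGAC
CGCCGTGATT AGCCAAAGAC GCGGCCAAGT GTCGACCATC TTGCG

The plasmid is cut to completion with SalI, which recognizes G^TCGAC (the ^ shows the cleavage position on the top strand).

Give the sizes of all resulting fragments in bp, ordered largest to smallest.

SalI sites (GTCGAC) start at positions 11, 30, 45, 81.
SalI cuts after the first base of each site, so after positions 11, 30, 45, 81.
Circular molecule, 4 cuts → 4 fragments:
  12–30 → 19 bp
  31–45 → 15 bp
  46–81 → 36 bp
  82–95 then 1–11 → 14 + 11 = 25 bp
Sorted largest to smallest: 36, 25, 19, 15 bp.

36, 25, 19, 15 bp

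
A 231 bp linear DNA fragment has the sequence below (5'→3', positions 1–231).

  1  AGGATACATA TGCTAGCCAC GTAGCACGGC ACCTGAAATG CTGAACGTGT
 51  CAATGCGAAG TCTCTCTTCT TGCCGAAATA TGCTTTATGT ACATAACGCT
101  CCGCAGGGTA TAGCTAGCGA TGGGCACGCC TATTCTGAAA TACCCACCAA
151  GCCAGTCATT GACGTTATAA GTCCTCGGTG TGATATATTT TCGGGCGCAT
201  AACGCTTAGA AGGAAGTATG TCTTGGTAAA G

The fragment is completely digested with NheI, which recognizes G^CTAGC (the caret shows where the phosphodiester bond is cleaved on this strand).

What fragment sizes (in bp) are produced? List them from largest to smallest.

NheI sites (GCTAGC) start at positions 12, 113.
NheI cuts after the first base of each site, so after positions 12, 113.
Linear molecule, 2 cuts → 3 fragments:
  1–12 → 12 bp
  13–113 → 101 bp
  114–231 → 118 bp
Sorted largest to smallest: 118, 101, 12 bp.

118, 101, 12 bp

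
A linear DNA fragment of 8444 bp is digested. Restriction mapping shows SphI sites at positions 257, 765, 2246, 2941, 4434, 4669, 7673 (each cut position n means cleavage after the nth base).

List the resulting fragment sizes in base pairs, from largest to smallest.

Linear molecule, 7 cuts → 8 fragments:
  257 − 0 = 257 bp
  765 − 257 = 508 bp
  2246 − 765 = 1481 bp
  2941 − 2246 = 695 bp
  4434 − 2941 = 1493 bp
  4669 − 4434 = 235 bp
  7673 − 4669 = 3004 bp
  8444 − 7673 = 771 bp
Sorted largest to smallest: 3004, 1493, 1481, 771, 695, 508, 257, 235 bp.

3004, 1493, 1481, 771, 695, 508, 257, 235 bp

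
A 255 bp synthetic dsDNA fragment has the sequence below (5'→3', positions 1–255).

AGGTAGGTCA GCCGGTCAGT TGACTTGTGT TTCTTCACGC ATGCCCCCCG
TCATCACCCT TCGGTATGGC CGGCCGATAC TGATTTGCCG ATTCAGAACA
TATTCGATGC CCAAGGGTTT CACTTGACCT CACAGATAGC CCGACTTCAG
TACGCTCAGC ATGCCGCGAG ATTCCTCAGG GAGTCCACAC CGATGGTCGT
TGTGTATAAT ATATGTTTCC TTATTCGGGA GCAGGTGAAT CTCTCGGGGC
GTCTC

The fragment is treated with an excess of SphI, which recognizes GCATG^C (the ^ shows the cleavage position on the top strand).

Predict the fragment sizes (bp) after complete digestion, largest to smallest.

120, 92, 43 bp

SphI sites (GCATGC) start at positions 39, 159.
SphI cuts after base 5 of each site (before the last base), so after positions 43, 163.
Linear molecule, 2 cuts → 3 fragments:
  1–43 → 43 bp
  44–163 → 120 bp
  164–255 → 92 bp
Sorted largest to smallest: 120, 92, 43 bp.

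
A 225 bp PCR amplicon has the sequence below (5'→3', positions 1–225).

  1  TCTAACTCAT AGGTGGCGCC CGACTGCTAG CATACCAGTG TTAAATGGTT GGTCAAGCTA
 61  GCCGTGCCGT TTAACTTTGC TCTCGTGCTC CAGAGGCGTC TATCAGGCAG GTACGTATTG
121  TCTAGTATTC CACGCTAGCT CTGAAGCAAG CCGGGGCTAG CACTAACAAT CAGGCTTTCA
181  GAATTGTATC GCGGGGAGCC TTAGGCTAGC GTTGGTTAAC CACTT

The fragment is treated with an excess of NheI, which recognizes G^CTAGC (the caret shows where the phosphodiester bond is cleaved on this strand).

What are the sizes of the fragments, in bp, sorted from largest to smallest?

NheI sites (GCTAGC) start at positions 26, 57, 134, 156, 205.
NheI cuts after the first base of each site, so after positions 26, 57, 134, 156, 205.
Linear molecule, 5 cuts → 6 fragments:
  1–26 → 26 bp
  27–57 → 31 bp
  58–134 → 77 bp
  135–156 → 22 bp
  157–205 → 49 bp
  206–225 → 20 bp
Sorted largest to smallest: 77, 49, 31, 26, 22, 20 bp.

77, 49, 31, 26, 22, 20 bp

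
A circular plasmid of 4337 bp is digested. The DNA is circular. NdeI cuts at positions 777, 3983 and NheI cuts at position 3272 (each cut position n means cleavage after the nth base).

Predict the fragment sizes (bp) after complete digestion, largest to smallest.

Combined cut positions (sorted): 777, 3272, 3983.
Circular molecule, 3 cuts → 3 fragments:
  3272 − 777 = 2495 bp
  3983 − 3272 = 711 bp
  wrap: 4337 − 3983 + 777 = 1131 bp
Sorted largest to smallest: 2495, 1131, 711 bp.

2495, 1131, 711 bp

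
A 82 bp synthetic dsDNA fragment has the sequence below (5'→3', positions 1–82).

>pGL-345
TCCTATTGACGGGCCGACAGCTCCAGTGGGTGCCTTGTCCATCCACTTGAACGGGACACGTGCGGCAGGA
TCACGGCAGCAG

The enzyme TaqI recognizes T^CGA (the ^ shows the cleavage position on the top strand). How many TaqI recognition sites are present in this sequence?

No occurrence of TCGA is present in the sequence.
TaqI does not cut: 0 sites.

0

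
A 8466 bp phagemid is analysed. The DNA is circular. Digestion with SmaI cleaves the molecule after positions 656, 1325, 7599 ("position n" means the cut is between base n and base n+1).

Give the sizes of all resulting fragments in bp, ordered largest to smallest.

6274, 1523, 669 bp

Circular molecule, 3 cuts → 3 fragments:
  1325 − 656 = 669 bp
  7599 − 1325 = 6274 bp
  wrap: 8466 − 7599 + 656 = 1523 bp
Sorted largest to smallest: 6274, 1523, 669 bp.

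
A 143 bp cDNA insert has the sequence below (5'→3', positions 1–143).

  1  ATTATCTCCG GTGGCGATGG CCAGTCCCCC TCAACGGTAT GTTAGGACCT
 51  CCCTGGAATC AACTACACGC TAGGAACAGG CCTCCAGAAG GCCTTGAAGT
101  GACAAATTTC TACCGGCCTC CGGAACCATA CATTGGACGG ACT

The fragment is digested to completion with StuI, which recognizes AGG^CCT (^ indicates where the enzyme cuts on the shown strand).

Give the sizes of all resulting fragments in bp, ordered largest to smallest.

StuI sites (AGGCCT) start at positions 78, 89.
StuI cuts after base 3 of each site, so after positions 80, 91.
Linear molecule, 2 cuts → 3 fragments:
  1–80 → 80 bp
  81–91 → 11 bp
  92–143 → 52 bp
Sorted largest to smallest: 80, 52, 11 bp.

80, 52, 11 bp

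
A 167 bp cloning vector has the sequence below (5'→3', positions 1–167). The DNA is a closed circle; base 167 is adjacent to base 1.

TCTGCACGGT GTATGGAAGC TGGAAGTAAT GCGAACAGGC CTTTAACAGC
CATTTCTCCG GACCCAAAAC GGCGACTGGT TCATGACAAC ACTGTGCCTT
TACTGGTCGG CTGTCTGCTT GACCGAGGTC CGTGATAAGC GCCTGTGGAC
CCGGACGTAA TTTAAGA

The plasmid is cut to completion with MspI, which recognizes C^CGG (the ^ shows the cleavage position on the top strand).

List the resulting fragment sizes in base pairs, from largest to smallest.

MspI sites (CCGG) start at positions 58, 151.
MspI cuts after the first base of each site, so after positions 58, 151.
Circular molecule, 2 cuts → 2 fragments:
  59–151 → 93 bp
  152–167 then 1–58 → 16 + 58 = 74 bp
Sorted largest to smallest: 93, 74 bp.

93, 74 bp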